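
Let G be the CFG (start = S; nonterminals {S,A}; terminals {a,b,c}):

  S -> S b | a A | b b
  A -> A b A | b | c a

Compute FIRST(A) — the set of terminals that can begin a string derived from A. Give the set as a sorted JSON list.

Compute FIRST by fixpoint:
round 1:
  A via A→b: +{b}
  A via A→c a: +{c}
  S via S→a A: +{a}
  S via S→b b: +{b}
  FIRST(S)={a,b}  FIRST(A)={b,c}
round 2: (stable)
  FIRST(S)={a,b}  FIRST(A)={b,c}

FIRST(A) = ["b", "c"]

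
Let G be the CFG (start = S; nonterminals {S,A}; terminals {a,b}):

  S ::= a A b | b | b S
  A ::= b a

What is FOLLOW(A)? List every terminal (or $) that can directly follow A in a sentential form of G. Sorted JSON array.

Compute FIRST by fixpoint:
[1]
  A via A→b a: +{b}
  S via S→a A b: +{a}
  S via S→b: +{b}
  S: {a,b}  A: {b}
[2] — fixpoint
  S: {a,b}  A: {b}

FOLLOW sets:
FOLLOW(S) := {$}
[1]
  S→a A b: FOLLOW(A) ⊇ FIRST(b) = {b}; new: +{b}
  S: {$}  A: {b}
[2] done
  S: {$}  A: {b}

FOLLOW(A) = ["b"]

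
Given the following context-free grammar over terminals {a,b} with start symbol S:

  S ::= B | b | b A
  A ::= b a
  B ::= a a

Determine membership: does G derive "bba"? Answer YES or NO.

CNF form of G:
  S -> T0 A | T1 T1 | b
  A -> T0 T1
  B -> T1 T1
  T0 -> b
  T1 -> a

Fill CYK table bottom-up:
  T[0,0] 'b' = {S,T0}  orig:{S}
  T[1,1] 'b' = {S,T0}  orig:{S}
  T[2,2] 'a' = {T1}  orig:{}
  T[0,1] 'bb' = ∅
  T[1,2] 'ba' = {A}
  T[0,2] 'bba' = {S}

S ∈ T[0,2] ⇒ YES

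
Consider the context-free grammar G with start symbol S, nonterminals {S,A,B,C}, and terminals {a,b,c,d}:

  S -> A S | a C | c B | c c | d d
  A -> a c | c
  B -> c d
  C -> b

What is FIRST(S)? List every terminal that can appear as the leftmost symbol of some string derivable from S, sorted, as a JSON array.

FIRST sets, iterate to fixpoint:
pass 1:
  A via A→a c: +{a}
  A via A→c: +{c}
  B via B→c d: +{c}
  C via C→b: +{b}
  S via S→A S: +{a,c}
  S via S→d d: +{d}
  S: {a,c,d}  A: {a,c}  B: {c}  C: {b}
pass 2: done
  S: {a,c,d}  A: {a,c}  B: {c}  C: {b}

FIRST(S) = ["a", "c", "d"]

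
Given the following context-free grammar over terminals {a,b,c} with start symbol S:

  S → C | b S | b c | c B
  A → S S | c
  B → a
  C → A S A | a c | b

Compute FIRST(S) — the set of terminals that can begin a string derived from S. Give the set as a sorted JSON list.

FIRST iteration:
[1]
  A via A→c: +{c}
  B via B→a: +{a}
  C via C→A S A: +{c}
  C via C→a c: +{a}
  C via C→b: +{b}
  S via S→C: +{a,b,c}
  FIRST[S]={a,b,c}  FIRST[A]={c}  FIRST[B]={a}  FIRST[C]={a,b,c}
[2]
  A via A→S S: +{a,b}
  FIRST[S]={a,b,c}  FIRST[A]={a,b,c}  FIRST[B]={a}  FIRST[C]={a,b,c}
[3] (no change)
  FIRST[S]={a,b,c}  FIRST[A]={a,b,c}  FIRST[B]={a}  FIRST[C]={a,b,c}

FIRST(S) = ["a", "b", "c"]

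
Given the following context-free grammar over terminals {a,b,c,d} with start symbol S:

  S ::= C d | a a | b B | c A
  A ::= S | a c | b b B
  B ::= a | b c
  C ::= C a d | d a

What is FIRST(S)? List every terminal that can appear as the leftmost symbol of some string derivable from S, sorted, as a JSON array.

FIRST iteration:
iter 1:
  A via A→a c: +{a}
  A via A→b b B: +{b}
  B via B→a: +{a}
  B via B→b c: +{b}
  C via C→d a: +{d}
  S via S→C d: +{d}
  S via S→a a: +{a}
  S via S→b B: +{b}
  S via S→c A: +{c}
  S: {a,b,c,d}  A: {a,b}  B: {a,b}  C: {d}
iter 2:
  A via A→S: +{c,d}
  S: {a,b,c,d}  A: {a,b,c,d}  B: {a,b}  C: {d}
iter 3: done
  S: {a,b,c,d}  A: {a,b,c,d}  B: {a,b}  C: {d}

FIRST(S) = ["a", "b", "c", "d"]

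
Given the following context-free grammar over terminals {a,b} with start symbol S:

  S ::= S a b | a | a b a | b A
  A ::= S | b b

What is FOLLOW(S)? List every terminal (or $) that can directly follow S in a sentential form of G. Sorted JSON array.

FIRST sets, iterate to fixpoint:
iter 1:
  A via A→b b: +{b}
  S via S→a: +{a}
  S via S→b A: +{b}
  FIRST(S)={a,b}  FIRST(A)={b}
iter 2:
  A via A→S: +{a}
  FIRST(S)={a,b}  FIRST(A)={a,b}
iter 3: (stable)
  FIRST(S)={a,b}  FIRST(A)={a,b}

FOLLOW sets:
FOLLOW(S) := {$}
round 1:
  S→S a b: FOLLOW(S) ⊇ FIRST(a) = {a}; new: +{a}
  S→b A: FOLLOW(A) ⊇ FOLLOW(S) ⊇ {$,a}; new: +{$,a}
  FOLLOW(S)={$,a}  FOLLOW(A)={$,a}
round 2: — fixpoint
  FOLLOW(S)={$,a}  FOLLOW(A)={$,a}

FOLLOW(S) = ["$", "a"]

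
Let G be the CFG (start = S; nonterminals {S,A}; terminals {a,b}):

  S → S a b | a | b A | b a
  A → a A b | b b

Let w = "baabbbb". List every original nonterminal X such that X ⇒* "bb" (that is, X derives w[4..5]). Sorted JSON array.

Convert to CNF:
  S -> S X3 | T1 A | T1 T0 | a
  A -> T0 X2 | T1 T1
  T0 -> a
  T1 -> b
  X2 -> A T1
  X3 -> T0 T1

CYK table (by increasing span) (cells [i..j] with 4 ≤ i ≤ j ≤ 5 only):
  cell(4,4) b: {T1}  orig:{}
  cell(5,5) b: {T1}  orig:{}
  cell(4,5) bb: {A}

Original NTs in T[4,5] deriving "bb": ["A"]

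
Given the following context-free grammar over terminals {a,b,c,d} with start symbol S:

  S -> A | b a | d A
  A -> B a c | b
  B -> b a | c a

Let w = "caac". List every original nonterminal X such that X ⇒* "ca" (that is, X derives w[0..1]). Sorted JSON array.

CNF form of G:
  S -> B X5 | T2 T0 | T3 A | b
  A -> B X4 | b
  B -> T1 T0 | T2 T0
  T0 -> a
  T1 -> c
  T2 -> b
  T3 -> d
  X4 -> T0 T1
  X5 -> T0 T1

Fill CYK table bottom-up — only the sub-triangle for w[0..1]:
  [0..0]={T1}  "c"  orig:{}
  [1..1]={T0}  "a"  orig:{}
  [0..1]={B}  "ca"

Original NTs in T[0,1] deriving "ca": ["B"]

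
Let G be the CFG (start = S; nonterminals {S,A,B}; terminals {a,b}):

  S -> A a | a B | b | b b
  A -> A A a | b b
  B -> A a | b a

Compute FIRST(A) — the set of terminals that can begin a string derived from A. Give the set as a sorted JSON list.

FIRST sets, iterate to fixpoint:
round 1:
  A via A→b b: +{b}
  B via B→A a: +{b}
  S via S→A a: +{b}
  S via S→a B: +{a}
  S: {a,b}  A: {b}  B: {b}
round 2: — fixpoint
  S: {a,b}  A: {b}  B: {b}

FIRST(A) = ["b"]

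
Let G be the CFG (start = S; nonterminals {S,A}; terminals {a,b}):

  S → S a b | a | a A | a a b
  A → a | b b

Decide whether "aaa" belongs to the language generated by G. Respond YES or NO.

CNF form of G:
  S -> S X2 | T1 A | T1 X3 | a
  A -> T0 T0 | a
  T0 -> b
  T1 -> a
  X2 -> T1 T0
  X3 -> T1 T0

CYK table (by increasing span):
  T[0,0] 'a' = {A,S,T1}  orig:{A,S}
  T[1,1] 'a' = {A,S,T1}  orig:{A,S}
  T[2,2] 'a' = {A,S,T1}  orig:{A,S}
  T[0,1] 'aa' = {S}
  T[1,2] 'aa' = {S}
  T[0,2] 'aaa' = ∅

S ∉ T[0,2] ⇒ NO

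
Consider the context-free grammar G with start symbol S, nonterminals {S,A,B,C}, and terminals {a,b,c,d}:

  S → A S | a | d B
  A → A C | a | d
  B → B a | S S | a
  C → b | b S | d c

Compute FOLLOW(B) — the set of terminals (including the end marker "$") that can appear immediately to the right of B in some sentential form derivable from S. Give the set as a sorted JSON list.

Compute FIRST by fixpoint:
iter 1:
  A via A→a: +{a}
  A via A→d: +{d}
  B via B→a: +{a}
  C via C→b: +{b}
  C via C→d c: +{d}
  S via S→A S: +{a,d}
  FIRST[S]={a,d}  FIRST[A]={a,d}  FIRST[B]={a}  FIRST[C]={b,d}
iter 2:
  B via B→S S: +{d}
  FIRST[S]={a,d}  FIRST[A]={a,d}  FIRST[B]={a,d}  FIRST[C]={b,d}
iter 3: (stable)
  FIRST[S]={a,d}  FIRST[A]={a,d}  FIRST[B]={a,d}  FIRST[C]={b,d}

FOLLOW iteration:
seed FOLLOW(S) with $
iter 1:
  A→A C: FOLLOW(A) ⊇ FIRST(C) = {b,d}; new: +{b,d}
  A→A C: FOLLOW(C) ⊇ FOLLOW(A) ⊇ {b,d}; new: +{b,d}
  B→B a: FOLLOW(B) ⊇ FIRST(a) = {a}; new: +{a}
  B→S S: FOLLOW(S) ⊇ FIRST(S) = {a,d}; new: +{a,d}
  C→b S: FOLLOW(S) ⊇ FOLLOW(C) ⊇ {b,d}; new: +{b}
  S→A S: FOLLOW(A) ⊇ FIRST(S) = {a,d}; new: +{a}
  S→d B: FOLLOW(B) ⊇ FOLLOW(S) ⊇ {$,a,b,d}; new: +{$,b,d}
  FOLLOW(S)={$,a,b,d}  FOLLOW(A)={a,b,d}  FOLLOW(B)={$,a,b,d}  FOLLOW(C)={b,d}
iter 2:
  A→A C: FOLLOW(C) ⊇ FOLLOW(A) ⊇ {a,b,d}; new: +{a}
  FOLLOW(S)={$,a,b,d}  FOLLOW(A)={a,b,d}  FOLLOW(B)={$,a,b,d}  FOLLOW(C)={a,b,d}
iter 3: — fixpoint
  FOLLOW(S)={$,a,b,d}  FOLLOW(A)={a,b,d}  FOLLOW(B)={$,a,b,d}  FOLLOW(C)={a,b,d}

FOLLOW(B) = ["$", "a", "b", "d"]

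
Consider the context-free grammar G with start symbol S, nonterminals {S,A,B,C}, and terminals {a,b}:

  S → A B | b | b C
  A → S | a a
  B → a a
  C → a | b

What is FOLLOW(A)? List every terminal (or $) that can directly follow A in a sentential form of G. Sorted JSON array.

FIRST iteration:
pass 1:
  A via A→a a: +{a}
  B via B→a a: +{a}
  C via C→a: +{a}
  C via C→b: +{b}
  S via S→A B: +{a}
  S via S→b: +{b}
  FIRST(S)={a,b}  FIRST(A)={a}  FIRST(B)={a}  FIRST(C)={a,b}
pass 2:
  A via A→S: +{b}
  FIRST(S)={a,b}  FIRST(A)={a,b}  FIRST(B)={a}  FIRST(C)={a,b}
pass 3: (no change)
  FIRST(S)={a,b}  FIRST(A)={a,b}  FIRST(B)={a}  FIRST(C)={a,b}

FOLLOW sets:
FOLLOW(S) := {$}
round 1:
  S→A B: FOLLOW(A) ⊇ FIRST(B) = {a}; new: +{a}
  S→A B: FOLLOW(B) ⊇ FOLLOW(S) ⊇ {$}; new: +{$}
  S→b C: FOLLOW(C) ⊇ FOLLOW(S) ⊇ {$}; new: +{$}
  FOLLOW[S]={$}  FOLLOW[A]={a}  FOLLOW[B]={$}  FOLLOW[C]={$}
round 2:
  A→S: FOLLOW(S) ⊇ FOLLOW(A) ⊇ {a}; new: +{a}
  S→A B: FOLLOW(B) ⊇ FOLLOW(S) ⊇ {$,a}; new: +{a}
  S→b C: FOLLOW(C) ⊇ FOLLOW(S) ⊇ {$,a}; new: +{a}
  FOLLOW[S]={$,a}  FOLLOW[A]={a}  FOLLOW[B]={$,a}  FOLLOW[C]={$,a}
round 3: (stable)
  FOLLOW[S]={$,a}  FOLLOW[A]={a}  FOLLOW[B]={$,a}  FOLLOW[C]={$,a}

FOLLOW(A) = ["a"]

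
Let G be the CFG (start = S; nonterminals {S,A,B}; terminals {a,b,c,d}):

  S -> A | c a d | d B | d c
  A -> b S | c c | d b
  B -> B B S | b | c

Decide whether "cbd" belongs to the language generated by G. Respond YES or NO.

CNF form of G:
  S -> T0 S | T1 T1 | T1 X5 | T2 B | T2 T0 | T2 T1
  A -> T0 S | T1 T1 | T2 T0
  B -> B X4 | b | c
  T0 -> b
  T1 -> c
  T2 -> d
  T3 -> a
  X4 -> B S
  X5 -> T3 T2

CYK table (by increasing span):
  [0..0]={B,T1}  "c"  orig:{B}
  [1..1]={B,T0}  "b"  orig:{B}
  [2..2]={T2}  "d"  orig:{}
  [0..1]=∅  "cb"
  [1..2]=∅  "bd"
  [0..2]=∅  "cbd"

S ∉ T[0,2] ⇒ NO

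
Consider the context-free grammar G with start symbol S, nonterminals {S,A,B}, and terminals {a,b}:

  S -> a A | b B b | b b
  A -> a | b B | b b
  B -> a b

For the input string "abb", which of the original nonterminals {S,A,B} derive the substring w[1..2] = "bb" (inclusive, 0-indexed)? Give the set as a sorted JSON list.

Convert to CNF:
  S -> T0 T0 | T0 X2 | T1 A
  A -> T0 B | T0 T0 | a
  B -> T1 T0
  T0 -> b
  T1 -> a
  X2 -> B T0

CYK fill, restricted to cells inside w[1..2]:
  T[1,1] 'b' = {T0}  orig:{}
  T[2,2] 'b' = {T0}  orig:{}
  T[1,2] 'bb' = {A,S}

Original NTs in T[1,2] deriving "bb": ["A", "S"]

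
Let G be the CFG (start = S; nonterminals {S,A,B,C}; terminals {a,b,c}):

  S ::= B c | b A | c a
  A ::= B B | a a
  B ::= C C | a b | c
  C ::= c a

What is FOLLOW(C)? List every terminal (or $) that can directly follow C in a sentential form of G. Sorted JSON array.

FIRST iteration:
pass 1:
  A via A→a a: +{a}
  B via B→a b: +{a}
  B via B→c: +{c}
  C via C→c a: +{c}
  S via S→B c: +{a,c}
  S via S→b A: +{b}
  S: {a,b,c}  A: {a}  B: {a,c}  C: {c}
pass 2:
  A via A→B B: +{c}
  S: {a,b,c}  A: {a,c}  B: {a,c}  C: {c}
pass 3: — fixpoint
  S: {a,b,c}  A: {a,c}  B: {a,c}  C: {c}

FOLLOW sets:
initialize: $ ∈ FOLLOW(S)
pass 1:
  A→B B: FOLLOW(B) ⊇ FIRST(B) = {a,c}; new: +{a,c}
  B→C C: FOLLOW(C) ⊇ FIRST(C) = {c}; new: +{c}
  B→C C: FOLLOW(C) ⊇ FOLLOW(B) ⊇ {a,c}; new: +{a}
  S→b A: FOLLOW(A) ⊇ FOLLOW(S) ⊇ {$}; new: +{$}
  FOLLOW(S)={$}  FOLLOW(A)={$}  FOLLOW(B)={a,c}  FOLLOW(C)={a,c}
pass 2:
  A→B B: FOLLOW(B) ⊇ FOLLOW(A) ⊇ {$}; new: +{$}
  B→C C: FOLLOW(C) ⊇ FOLLOW(B) ⊇ {$,a,c}; new: +{$}
  FOLLOW(S)={$}  FOLLOW(A)={$}  FOLLOW(B)={$,a,c}  FOLLOW(C)={$,a,c}
pass 3: — fixpoint
  FOLLOW(S)={$}  FOLLOW(A)={$}  FOLLOW(B)={$,a,c}  FOLLOW(C)={$,a,c}

FOLLOW(C) = ["$", "a", "c"]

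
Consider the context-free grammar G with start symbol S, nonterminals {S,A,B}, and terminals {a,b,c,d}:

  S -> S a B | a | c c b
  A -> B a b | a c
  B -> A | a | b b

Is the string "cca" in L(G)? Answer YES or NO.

CNF form of G:
  S -> S X5 | T2 X6 | a
  A -> B X3 | T0 T2
  B -> B X4 | T0 T2 | T1 T1 | a
  T0 -> a
  T1 -> b
  T2 -> c
  X3 -> T0 T1
  X4 -> T0 T1
  X5 -> T0 B
  X6 -> T2 T1

CYK fill:
  [0..0]={T2}  "c"  orig:{}
  [1..1]={T2}  "c"  orig:{}
  [2..2]={B,S,T0}  "a"  orig:{B,S}
  [0..1]=∅  "cc"
  [1..2]=∅  "ca"
  [0..2]=∅  "cca"

S ∉ T[0,2] ⇒ NO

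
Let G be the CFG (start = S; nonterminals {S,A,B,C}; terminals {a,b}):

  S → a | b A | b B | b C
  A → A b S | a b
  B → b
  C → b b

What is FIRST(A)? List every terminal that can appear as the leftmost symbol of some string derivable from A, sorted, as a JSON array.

FIRST sets, iterate to fixpoint:
round 1:
  A via A→a b: +{a}
  B via B→b: +{b}
  C via C→b b: +{b}
  S via S→a: +{a}
  S via S→b A: +{b}
  FIRST[S]={a,b}  FIRST[A]={a}  FIRST[B]={b}  FIRST[C]={b}
round 2: (no change)
  FIRST[S]={a,b}  FIRST[A]={a}  FIRST[B]={b}  FIRST[C]={b}

FIRST(A) = ["a"]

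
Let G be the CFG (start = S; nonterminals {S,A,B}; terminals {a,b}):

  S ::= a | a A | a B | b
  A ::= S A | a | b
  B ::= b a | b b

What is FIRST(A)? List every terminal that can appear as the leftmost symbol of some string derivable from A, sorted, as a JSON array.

FIRST sets, iterate to fixpoint:
[1]
  A via A→a: +{a}
  A via A→b: +{b}
  B via B→b a: +{b}
  S via S→a: +{a}
  S via S→b: +{b}
  S: {a,b}  A: {a,b}  B: {b}
[2] (no change)
  S: {a,b}  A: {a,b}  B: {b}

FIRST(A) = ["a", "b"]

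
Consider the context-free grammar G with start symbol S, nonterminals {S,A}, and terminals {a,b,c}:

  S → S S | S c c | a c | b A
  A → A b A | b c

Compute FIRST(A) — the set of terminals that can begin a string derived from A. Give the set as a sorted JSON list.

FIRST iteration:
round 1:
  A via A→b c: +{b}
  S via S→a c: +{a}
  S via S→b A: +{b}
  S: {a,b}  A: {b}
round 2: — fixpoint
  S: {a,b}  A: {b}

FIRST(A) = ["b"]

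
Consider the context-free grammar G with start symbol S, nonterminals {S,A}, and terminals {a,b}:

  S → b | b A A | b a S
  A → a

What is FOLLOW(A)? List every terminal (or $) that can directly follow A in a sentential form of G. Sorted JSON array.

Compute FIRST by fixpoint:
round 1:
  A via A→a: +{a}
  S via S→b: +{b}
  FIRST(S)={b}  FIRST(A)={a}
round 2: (no change)
  FIRST(S)={b}  FIRST(A)={a}

FOLLOW iteration:
initialize: $ ∈ FOLLOW(S)
[1]
  S→b A A: FOLLOW(A) ⊇ FIRST(A) = {a}; new: +{a}
  S→b A A: FOLLOW(A) ⊇ FOLLOW(S) ⊇ {$}; new: +{$}
  FOLLOW[S]={$}  FOLLOW[A]={$,a}
[2] (stable)
  FOLLOW[S]={$}  FOLLOW[A]={$,a}

FOLLOW(A) = ["$", "a"]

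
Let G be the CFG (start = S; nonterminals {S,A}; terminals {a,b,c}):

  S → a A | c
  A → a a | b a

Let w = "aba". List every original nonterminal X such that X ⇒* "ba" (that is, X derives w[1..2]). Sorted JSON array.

Convert to CNF:
  S -> T0 A | c
  A -> T0 T0 | T1 T0
  T0 -> a
  T1 -> b

Fill CYK table bottom-up (cells [i..j] with 1 ≤ i ≤ j ≤ 2 only):
  cell(1,1) b: {T1}  orig:{}
  cell(2,2) a: {T0}  orig:{}
  cell(1,2) ba: {A}

Original NTs in T[1,2] deriving "ba": ["A"]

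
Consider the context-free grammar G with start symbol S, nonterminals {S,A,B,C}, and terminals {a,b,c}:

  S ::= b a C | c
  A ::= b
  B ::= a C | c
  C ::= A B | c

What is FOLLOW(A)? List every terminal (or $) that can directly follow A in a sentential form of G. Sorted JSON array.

Compute FIRST by fixpoint:
pass 1:
  A via A→b: +{b}
  B via B→a C: +{a}
  B via B→c: +{c}
  C via C→A B: +{b}
  C via C→c: +{c}
  S via S→b a C: +{b}
  S via S→c: +{c}
  S: {b,c}  A: {b}  B: {a,c}  C: {b,c}
pass 2: — fixpoint
  S: {b,c}  A: {b}  B: {a,c}  C: {b,c}

FOLLOW sets:
initialize: $ ∈ FOLLOW(S)
[1]
  C→A B: FOLLOW(A) ⊇ FIRST(B) = {a,c}; new: +{a,c}
  S→b a C: FOLLOW(C) ⊇ FOLLOW(S) ⊇ {$}; new: +{$}
  FOLLOW(S)={$}  FOLLOW(A)={a,c}  FOLLOW(B)={}  FOLLOW(C)={$}
[2]
  C→A B: FOLLOW(B) ⊇ FOLLOW(C) ⊇ {$}; new: +{$}
  FOLLOW(S)={$}  FOLLOW(A)={a,c}  FOLLOW(B)={$}  FOLLOW(C)={$}
[3] done
  FOLLOW(S)={$}  FOLLOW(A)={a,c}  FOLLOW(B)={$}  FOLLOW(C)={$}

FOLLOW(A) = ["a", "c"]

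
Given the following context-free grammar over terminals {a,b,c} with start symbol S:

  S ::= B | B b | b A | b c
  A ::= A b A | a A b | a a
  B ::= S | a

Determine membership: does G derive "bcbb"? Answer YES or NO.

Convert to CNF:
  S -> B T0 | T0 A | T0 T2 | a
  A -> A X3 | T1 T1 | T1 X4
  B -> B T0 | T0 A | T0 T2 | a
  T0 -> b
  T1 -> a
  T2 -> c
  X3 -> T0 A
  X4 -> A T0

CYK table (by increasing span):
  T[0,0] 'b' = {T0}  orig:{}
  T[1,1] 'c' = {T2}  orig:{}
  T[2,2] 'b' = {T0}  orig:{}
  T[3,3] 'b' = {T0}  orig:{}
  T[0,1] 'bc' = {B,S}
  T[1,2] 'cb' = ∅
  T[2,3] 'bb' = ∅
  T[0,2] 'bcb' = {B,S}
  T[1,3] 'cbb' = ∅
  T[0,3] 'bcbb' = {B,S}

S ∈ T[0,3] ⇒ YES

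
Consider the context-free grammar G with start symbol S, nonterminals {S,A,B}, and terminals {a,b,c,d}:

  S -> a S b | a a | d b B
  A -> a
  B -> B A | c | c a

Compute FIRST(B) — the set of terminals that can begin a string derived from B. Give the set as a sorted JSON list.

FIRST sets, iterate to fixpoint:
round 1:
  A via A→a: +{a}
  B via B→c: +{c}
  S via S→a S b: +{a}
  S via S→d b B: +{d}
  S: {a,d}  A: {a}  B: {c}
round 2: (no change)
  S: {a,d}  A: {a}  B: {c}

FIRST(B) = ["c"]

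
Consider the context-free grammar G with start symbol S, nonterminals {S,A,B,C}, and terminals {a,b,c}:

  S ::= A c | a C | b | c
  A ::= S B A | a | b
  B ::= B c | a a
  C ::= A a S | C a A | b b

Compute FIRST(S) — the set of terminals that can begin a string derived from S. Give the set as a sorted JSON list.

FIRST iteration:
pass 1:
  A via A→a: +{a}
  A via A→b: +{b}
  B via B→a a: +{a}
  C via C→A a S: +{a,b}
  S via S→A c: +{a,b}
  S via S→c: +{c}
  FIRST[S]={a,b,c}  FIRST[A]={a,b}  FIRST[B]={a}  FIRST[C]={a,b}
pass 2:
  A via A→S B A: +{c}
  C via C→A a S: +{c}
  FIRST[S]={a,b,c}  FIRST[A]={a,b,c}  FIRST[B]={a}  FIRST[C]={a,b,c}
pass 3: — fixpoint
  FIRST[S]={a,b,c}  FIRST[A]={a,b,c}  FIRST[B]={a}  FIRST[C]={a,b,c}

FIRST(S) = ["a", "b", "c"]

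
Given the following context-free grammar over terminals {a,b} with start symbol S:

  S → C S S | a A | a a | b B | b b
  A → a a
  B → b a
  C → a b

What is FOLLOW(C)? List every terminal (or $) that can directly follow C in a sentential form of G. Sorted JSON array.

FIRST sets, iterate to fixpoint:
pass 1:
  A via A→a a: +{a}
  B via B→b a: +{b}
  C via C→a b: +{a}
  S via S→C S S: +{a}
  S via S→b B: +{b}
  FIRST(S)={a,b}  FIRST(A)={a}  FIRST(B)={b}  FIRST(C)={a}
pass 2: — fixpoint
  FIRST(S)={a,b}  FIRST(A)={a}  FIRST(B)={b}  FIRST(C)={a}

FOLLOW sets:
seed FOLLOW(S) with $
[1]
  S→C S S: FOLLOW(C) ⊇ FIRST(S) = {a,b}; new: +{a,b}
  S→C S S: FOLLOW(S) ⊇ FIRST(S) = {a,b}; new: +{a,b}
  S→a A: FOLLOW(A) ⊇ FOLLOW(S) ⊇ {$,a,b}; new: +{$,a,b}
  S→b B: FOLLOW(B) ⊇ FOLLOW(S) ⊇ {$,a,b}; new: +{$,a,b}
  FOLLOW(S)={$,a,b}  FOLLOW(A)={$,a,b}  FOLLOW(B)={$,a,b}  FOLLOW(C)={a,b}
[2] done
  FOLLOW(S)={$,a,b}  FOLLOW(A)={$,a,b}  FOLLOW(B)={$,a,b}  FOLLOW(C)={a,b}

FOLLOW(C) = ["a", "b"]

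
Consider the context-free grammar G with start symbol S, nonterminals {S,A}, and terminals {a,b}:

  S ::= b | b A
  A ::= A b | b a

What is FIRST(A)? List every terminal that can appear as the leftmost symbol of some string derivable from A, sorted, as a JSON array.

FIRST sets, iterate to fixpoint:
[1]
  A via A→b a: +{b}
  S via S→b: +{b}
  FIRST(S)={b}  FIRST(A)={b}
[2] done
  FIRST(S)={b}  FIRST(A)={b}

FIRST(A) = ["b"]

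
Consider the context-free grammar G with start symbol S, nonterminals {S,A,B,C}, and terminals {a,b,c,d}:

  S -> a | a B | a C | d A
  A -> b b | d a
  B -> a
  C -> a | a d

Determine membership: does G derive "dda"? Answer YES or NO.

Convert to CNF:
  S -> T1 A | T2 B | T2 C | a
  A -> T0 T0 | T1 T2
  B -> a
  C -> T2 T1 | a
  T0 -> b
  T1 -> d
  T2 -> a

Fill CYK table bottom-up:
  T[0,0] 'd' = {T1}  orig:{}
  T[1,1] 'd' = {T1}  orig:{}
  T[2,2] 'a' = {B,C,S,T2}  orig:{B,C,S}
  T[0,1] 'dd' = ∅
  T[1,2] 'da' = {A}
  T[0,2] 'dda' = {S}

S ∈ T[0,2] ⇒ YES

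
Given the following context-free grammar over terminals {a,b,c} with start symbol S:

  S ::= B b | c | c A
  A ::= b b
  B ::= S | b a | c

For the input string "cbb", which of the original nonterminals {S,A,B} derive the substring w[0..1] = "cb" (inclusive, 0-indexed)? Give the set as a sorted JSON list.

CNF form of G:
  S -> B T0 | T2 A | c
  A -> T0 T0
  B -> B T0 | T0 T1 | T2 A | c
  T0 -> b
  T1 -> a
  T2 -> c

CYK table (by increasing span) (cells [i..j] with 0 ≤ i ≤ j ≤ 1 only):
  [0..0]={B,S,T2}  "c"  orig:{B,S}
  [1..1]={T0}  "b"  orig:{}
  [0..1]={B,S}  "cb"

Original NTs in T[0,1] deriving "cb": ["B", "S"]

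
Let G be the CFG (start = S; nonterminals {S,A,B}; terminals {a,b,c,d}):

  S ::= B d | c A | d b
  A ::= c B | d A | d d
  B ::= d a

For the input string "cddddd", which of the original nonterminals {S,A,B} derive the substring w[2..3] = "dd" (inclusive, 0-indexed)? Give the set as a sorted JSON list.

Convert to CNF:
  S -> B T1 | T0 A | T1 T3
  A -> T0 B | T1 A | T1 T1
  B -> T1 T2
  T0 -> c
  T1 -> d
  T2 -> a
  T3 -> b

CYK table (by increasing span) (cells [i..j] with 2 ≤ i ≤ j ≤ 3 only):
  [2..2]={T1}  "d"  orig:{}
  [3..3]={T1}  "d"  orig:{}
  [2..3]={A}  "dd"

Original NTs in T[2,3] deriving "dd": ["A"]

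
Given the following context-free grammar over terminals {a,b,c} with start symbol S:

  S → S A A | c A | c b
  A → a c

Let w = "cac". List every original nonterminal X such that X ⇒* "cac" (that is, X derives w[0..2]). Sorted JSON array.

Convert to CNF:
  S -> S X3 | T1 A | T1 T2
  A -> T0 T1
  T0 -> a
  T1 -> c
  T2 -> b
  X3 -> A A

CYK fill (cells [i..j] with 0 ≤ i ≤ j ≤ 2 only):
  T[0,0] 'c' = {T1}  orig:{}
  T[1,1] 'a' = {T0}  orig:{}
  T[2,2] 'c' = {T1}  orig:{}
  T[0,1] 'ca' = ∅
  T[1,2] 'ac' = {A}
  T[0,2] 'cac' = {S}

Original NTs in T[0,2] deriving "cac": ["S"]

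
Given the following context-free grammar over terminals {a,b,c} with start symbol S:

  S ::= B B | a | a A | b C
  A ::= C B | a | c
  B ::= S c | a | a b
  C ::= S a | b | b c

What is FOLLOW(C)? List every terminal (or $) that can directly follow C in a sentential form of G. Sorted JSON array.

FIRST iteration:
[1]
  A via A→a: +{a}
  A via A→c: +{c}
  B via B→a: +{a}
  C via C→b: +{b}
  S via S→B B: +{a}
  S via S→b C: +{b}
  S: {a,b}  A: {a,c}  B: {a}  C: {b}
[2]
  A via A→C B: +{b}
  B via B→S c: +{b}
  C via C→S a: +{a}
  S: {a,b}  A: {a,b,c}  B: {a,b}  C: {a,b}
[3] — fixpoint
  S: {a,b}  A: {a,b,c}  B: {a,b}  C: {a,b}

FOLLOW sets:
seed FOLLOW(S) with $
round 1:
  A→C B: FOLLOW(C) ⊇ FIRST(B) = {a,b}; new: +{a,b}
  B→S c: FOLLOW(S) ⊇ FIRST(c) = {c}; new: +{c}
  C→S a: FOLLOW(S) ⊇ FIRST(a) = {a}; new: +{a}
  S→B B: FOLLOW(B) ⊇ FIRST(B) = {a,b}; new: +{a,b}
  S→B B: FOLLOW(B) ⊇ FOLLOW(S) ⊇ {$,a,c}; new: +{$,c}
  S→a A: FOLLOW(A) ⊇ FOLLOW(S) ⊇ {$,a,c}; new: +{$,a,c}
  S→b C: FOLLOW(C) ⊇ FOLLOW(S) ⊇ {$,a,c}; new: +{$,c}
  FOLLOW[S]={$,a,c}  FOLLOW[A]={$,a,c}  FOLLOW[B]={$,a,b,c}  FOLLOW[C]={$,a,b,c}
round 2: — fixpoint
  FOLLOW[S]={$,a,c}  FOLLOW[A]={$,a,c}  FOLLOW[B]={$,a,b,c}  FOLLOW[C]={$,a,b,c}

FOLLOW(C) = ["$", "a", "b", "c"]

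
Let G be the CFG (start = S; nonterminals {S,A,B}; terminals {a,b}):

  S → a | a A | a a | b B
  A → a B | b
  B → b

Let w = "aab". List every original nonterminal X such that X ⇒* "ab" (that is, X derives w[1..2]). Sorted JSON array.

Convert to CNF:
  S -> T0 A | T0 T0 | T1 B | a
  A -> T0 B | b
  B -> b
  T0 -> a
  T1 -> b

CYK table (by increasing span) — only the sub-triangle for w[1..2]:
  T[1,1] 'a' = {S,T0}  orig:{S}
  T[2,2] 'b' = {A,B,T1}  orig:{A,B}
  T[1,2] 'ab' = {A,S}

Original NTs in T[1,2] deriving "ab": ["A", "S"]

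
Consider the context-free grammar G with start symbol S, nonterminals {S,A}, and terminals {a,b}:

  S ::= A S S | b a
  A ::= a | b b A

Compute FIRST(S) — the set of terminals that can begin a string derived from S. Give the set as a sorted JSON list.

FIRST iteration:
[1]
  A via A→a: +{a}
  A via A→b b A: +{b}
  S via S→A S S: +{a,b}
  S: {a,b}  A: {a,b}
[2] (no change)
  S: {a,b}  A: {a,b}

FIRST(S) = ["a", "b"]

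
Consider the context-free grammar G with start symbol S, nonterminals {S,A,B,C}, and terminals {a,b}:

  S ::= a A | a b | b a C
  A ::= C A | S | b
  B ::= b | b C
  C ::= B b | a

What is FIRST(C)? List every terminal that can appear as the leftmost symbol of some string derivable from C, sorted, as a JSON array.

FIRST sets, iterate to fixpoint:
pass 1:
  A via A→b: +{b}
  B via B→b: +{b}
  C via C→B b: +{b}
  C via C→a: +{a}
  S via S→a A: +{a}
  S via S→b a C: +{b}
  S: {a,b}  A: {b}  B: {b}  C: {a,b}
pass 2:
  A via A→C A: +{a}
  S: {a,b}  A: {a,b}  B: {b}  C: {a,b}
pass 3: done
  S: {a,b}  A: {a,b}  B: {b}  C: {a,b}

FIRST(C) = ["a", "b"]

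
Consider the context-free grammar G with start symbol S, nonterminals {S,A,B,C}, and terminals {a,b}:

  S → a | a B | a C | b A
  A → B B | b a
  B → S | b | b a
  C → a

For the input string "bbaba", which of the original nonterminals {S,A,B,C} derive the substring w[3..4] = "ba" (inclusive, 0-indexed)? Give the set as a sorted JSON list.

Convert to CNF:
  S -> T0 A | T1 B | T1 C | a
  A -> B B | T0 T1
  B -> T0 A | T0 T1 | T1 B | T1 C | a | b
  C -> a
  T0 -> b
  T1 -> a

CYK fill — only the sub-triangle for w[3..4]:
  cell(3,3) b: {B,T0}  orig:{B}
  cell(4,4) a: {B,C,S,T1}  orig:{B,C,S}
  cell(3,4) ba: {A,B}

Original NTs in T[3,4] deriving "ba": ["A", "B"]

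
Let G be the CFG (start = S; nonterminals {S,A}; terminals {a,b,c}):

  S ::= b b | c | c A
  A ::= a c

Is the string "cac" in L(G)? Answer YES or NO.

Convert to CNF:
  S -> T1 A | T2 T2 | c
  A -> T0 T1
  T0 -> a
  T1 -> c
  T2 -> b

CYK fill:
  cell(0,0) c: {S,T1}  orig:{S}
  cell(1,1) a: {T0}  orig:{}
  cell(2,2) c: {S,T1}  orig:{S}
  cell(0,1) ca: ∅
  cell(1,2) ac: {A}
  cell(0,2) cac: {S}

S ∈ T[0,2] ⇒ YES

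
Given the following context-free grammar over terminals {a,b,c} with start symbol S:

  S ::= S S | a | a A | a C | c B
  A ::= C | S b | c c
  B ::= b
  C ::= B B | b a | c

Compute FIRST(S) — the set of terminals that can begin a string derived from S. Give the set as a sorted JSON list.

Compute FIRST by fixpoint:
[1]
  A via A→c c: +{c}
  B via B→b: +{b}
  C via C→B B: +{b}
  C via C→c: +{c}
  S via S→a: +{a}
  S via S→c B: +{c}
  FIRST(S)={a,c}  FIRST(A)={c}  FIRST(B)={b}  FIRST(C)={b,c}
[2]
  A via A→C: +{b}
  A via A→S b: +{a}
  FIRST(S)={a,c}  FIRST(A)={a,b,c}  FIRST(B)={b}  FIRST(C)={b,c}
[3] — fixpoint
  FIRST(S)={a,c}  FIRST(A)={a,b,c}  FIRST(B)={b}  FIRST(C)={b,c}

FIRST(S) = ["a", "c"]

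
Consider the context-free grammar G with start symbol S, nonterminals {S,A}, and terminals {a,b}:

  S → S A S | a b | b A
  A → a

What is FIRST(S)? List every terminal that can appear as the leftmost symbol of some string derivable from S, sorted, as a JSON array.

FIRST iteration:
pass 1:
  A via A→a: +{a}
  S via S→a b: +{a}
  S via S→b A: +{b}
  FIRST(S)={a,b}  FIRST(A)={a}
pass 2: (no change)
  FIRST(S)={a,b}  FIRST(A)={a}

FIRST(S) = ["a", "b"]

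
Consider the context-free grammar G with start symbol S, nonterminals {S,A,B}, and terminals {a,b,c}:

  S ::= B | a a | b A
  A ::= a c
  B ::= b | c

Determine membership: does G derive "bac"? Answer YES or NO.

Convert to CNF:
  S -> T0 T0 | T2 A | b | c
  A -> T0 T1
  B -> b | c
  T0 -> a
  T1 -> c
  T2 -> b

CYK fill:
  [0..0]={B,S,T2}  "b"  orig:{B,S}
  [1..1]={T0}  "a"  orig:{}
  [2..2]={B,S,T1}  "c"  orig:{B,S}
  [0..1]=∅  "ba"
  [1..2]={A}  "ac"
  [0..2]={S}  "bac"

S ∈ T[0,2] ⇒ YES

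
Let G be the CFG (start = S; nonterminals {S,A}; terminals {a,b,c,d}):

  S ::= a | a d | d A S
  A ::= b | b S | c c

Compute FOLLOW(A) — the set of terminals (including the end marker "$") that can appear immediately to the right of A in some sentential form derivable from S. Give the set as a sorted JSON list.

FIRST sets, iterate to fixpoint:
[1]
  A via A→b: +{b}
  A via A→c c: +{c}
  S via S→a: +{a}
  S via S→d A S: +{d}
  FIRST(S)={a,d}  FIRST(A)={b,c}
[2] done
  FIRST(S)={a,d}  FIRST(A)={b,c}

FOLLOW sets:
seed FOLLOW(S) with $
round 1:
  S→d A S: FOLLOW(A) ⊇ FIRST(S) = {a,d}; new: +{a,d}
  FOLLOW(S)={$}  FOLLOW(A)={a,d}
round 2:
  A→b S: FOLLOW(S) ⊇ FOLLOW(A) ⊇ {a,d}; new: +{a,d}
  FOLLOW(S)={$,a,d}  FOLLOW(A)={a,d}
round 3: done
  FOLLOW(S)={$,a,d}  FOLLOW(A)={a,d}

FOLLOW(A) = ["a", "d"]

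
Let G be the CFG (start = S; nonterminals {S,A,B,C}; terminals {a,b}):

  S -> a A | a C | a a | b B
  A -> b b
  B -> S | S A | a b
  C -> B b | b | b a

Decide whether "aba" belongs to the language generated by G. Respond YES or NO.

Convert to CNF:
  S -> T0 B | T1 A | T1 C | T1 T1
  A -> T0 T0
  B -> S A | T0 B | T1 A | T1 C | T1 T0 | T1 T1
  C -> B T0 | T0 T1 | b
  T0 -> b
  T1 -> a

CYK fill:
  T[0,0] 'a' = {T1}  orig:{}
  T[1,1] 'b' = {C,T0}  orig:{C}
  T[2,2] 'a' = {T1}  orig:{}
  T[0,1] 'ab' = {B,S}
  T[1,2] 'ba' = {C}
  T[0,2] 'aba' = {B,S}

S ∈ T[0,2] ⇒ YES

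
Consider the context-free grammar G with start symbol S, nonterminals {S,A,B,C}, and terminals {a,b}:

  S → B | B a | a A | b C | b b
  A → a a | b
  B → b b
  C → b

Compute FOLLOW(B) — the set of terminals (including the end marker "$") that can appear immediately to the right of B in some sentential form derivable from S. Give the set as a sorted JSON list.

FIRST sets, iterate to fixpoint:
round 1:
  A via A→a a: +{a}
  A via A→b: +{b}
  B via B→b b: +{b}
  C via C→b: +{b}
  S via S→B: +{b}
  S via S→a A: +{a}
  FIRST(S)={a,b}  FIRST(A)={a,b}  FIRST(B)={b}  FIRST(C)={b}
round 2: (stable)
  FIRST(S)={a,b}  FIRST(A)={a,b}  FIRST(B)={b}  FIRST(C)={b}

Compute FOLLOW by fixpoint:
initialize: $ ∈ FOLLOW(S)
pass 1:
  S→B: FOLLOW(B) ⊇ FOLLOW(S) ⊇ {$}; new: +{$}
  S→B a: FOLLOW(B) ⊇ FIRST(a) = {a}; new: +{a}
  S→a A: FOLLOW(A) ⊇ FOLLOW(S) ⊇ {$}; new: +{$}
  S→b C: FOLLOW(C) ⊇ FOLLOW(S) ⊇ {$}; new: +{$}
  FOLLOW(S)={$}  FOLLOW(A)={$}  FOLLOW(B)={$,a}  FOLLOW(C)={$}
pass 2: — fixpoint
  FOLLOW(S)={$}  FOLLOW(A)={$}  FOLLOW(B)={$,a}  FOLLOW(C)={$}

FOLLOW(B) = ["$", "a"]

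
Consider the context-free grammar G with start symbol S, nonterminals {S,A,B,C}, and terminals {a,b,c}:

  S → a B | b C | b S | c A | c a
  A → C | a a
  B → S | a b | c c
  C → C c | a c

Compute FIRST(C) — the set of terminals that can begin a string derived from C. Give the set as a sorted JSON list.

Compute FIRST by fixpoint:
iter 1:
  A via A→a a: +{a}
  B via B→a b: +{a}
  B via B→c c: +{c}
  C via C→a c: +{a}
  S via S→a B: +{a}
  S via S→b C: +{b}
  S via S→c A: +{c}
  FIRST(S)={a,b,c}  FIRST(A)={a}  FIRST(B)={a,c}  FIRST(C)={a}
iter 2:
  B via B→S: +{b}
  FIRST(S)={a,b,c}  FIRST(A)={a}  FIRST(B)={a,b,c}  FIRST(C)={a}
iter 3: (stable)
  FIRST(S)={a,b,c}  FIRST(A)={a}  FIRST(B)={a,b,c}  FIRST(C)={a}

FIRST(C) = ["a"]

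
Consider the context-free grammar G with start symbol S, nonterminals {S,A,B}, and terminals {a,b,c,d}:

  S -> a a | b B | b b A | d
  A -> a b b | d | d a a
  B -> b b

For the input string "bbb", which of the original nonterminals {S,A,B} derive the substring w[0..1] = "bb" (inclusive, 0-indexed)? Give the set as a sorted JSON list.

Convert to CNF:
  S -> T0 T0 | T1 B | T1 X5 | d
  A -> T0 X3 | T2 X4 | d
  B -> T1 T1
  T0 -> a
  T1 -> b
  T2 -> d
  X3 -> T1 T1
  X4 -> T0 T0
  X5 -> T1 A

CYK table (by increasing span) — only the sub-triangle for w[0..1]:
  cell(0,0) b: {T1}  orig:{}
  cell(1,1) b: {T1}  orig:{}
  cell(0,1) bb: {B,X3}  orig:{B}

Original NTs in T[0,1] deriving "bb": ["B"]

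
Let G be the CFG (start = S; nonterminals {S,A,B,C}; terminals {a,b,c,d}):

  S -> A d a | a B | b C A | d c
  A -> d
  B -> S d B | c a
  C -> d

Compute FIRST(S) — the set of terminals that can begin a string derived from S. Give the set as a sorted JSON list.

FIRST sets, iterate to fixpoint:
round 1:
  A via A→d: +{d}
  B via B→c a: +{c}
  C via C→d: +{d}
  S via S→A d a: +{d}
  S via S→a B: +{a}
  S via S→b C A: +{b}
  FIRST(S)={a,b,d}  FIRST(A)={d}  FIRST(B)={c}  FIRST(C)={d}
round 2:
  B via B→S d B: +{a,b,d}
  FIRST(S)={a,b,d}  FIRST(A)={d}  FIRST(B)={a,b,c,d}  FIRST(C)={d}
round 3: (no change)
  FIRST(S)={a,b,d}  FIRST(A)={d}  FIRST(B)={a,b,c,d}  FIRST(C)={d}

FIRST(S) = ["a", "b", "d"]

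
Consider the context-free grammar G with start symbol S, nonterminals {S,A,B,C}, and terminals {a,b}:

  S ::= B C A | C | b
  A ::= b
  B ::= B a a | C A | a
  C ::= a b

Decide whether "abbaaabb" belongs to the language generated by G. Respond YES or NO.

Convert to CNF:
  S -> B X3 | T0 T1 | b
  A -> b
  B -> B X2 | C A | a
  C -> T0 T1
  T0 -> a
  T1 -> b
  X2 -> T0 T0
  X3 -> C A

CYK fill:
  [0..0]={B,T0}  "a"  orig:{B}
  [1..1]={A,S,T1}  "b"  orig:{A,S}
  [2..2]={A,S,T1}  "b"  orig:{A,S}
  [3..3]={B,T0}  "a"  orig:{B}
  [4..4]={B,T0}  "a"  orig:{B}
  [5..5]={B,T0}  "a"  orig:{B}
  [6..6]={A,S,T1}  "b"  orig:{A,S}
  [7..7]={A,S,T1}  "b"  orig:{A,S}
  [0..1]={C,S}  "ab"
  [1..2]=∅  "bb"
  [2..3]=∅  "ba"
  [3..4]={X2}  "aa"  orig:{}
  [4..5]={X2}  "aa"  orig:{}
  [5..6]={C,S}  "ab"
  [6..7]=∅  "bb"
  [0..2]={B,X3}  "abb"  orig:{B}
  [1..3]=∅  "bba"
  [2..4]=∅  "baa"
  [3..5]={B}  "aaa"
  [4..6]=∅  "aab"
  [5..7]={B,X3}  "abb"  orig:{B}
  [0..3]=∅  "abba"
  [1..4]=∅  "bbaa"
  [2..5]=∅  "baaa"
  [3..6]=∅  "aaab"
  [4..7]={S}  "aabb"
  [0..4]={B}  "abbaa"
  [1..5]=∅  "bbaaa"
  [2..6]=∅  "baaab"
  [3..7]=∅  "aaabb"
  [0..5]=∅  "abbaaa"
  [1..6]=∅  "bbaaab"
  [2..7]=∅  "baaabb"
  [0..6]=∅  "abbaaab"
  [1..7]=∅  "bbaaabb"
  [0..7]={S}  "abbaaabb"

S ∈ T[0,7] ⇒ YES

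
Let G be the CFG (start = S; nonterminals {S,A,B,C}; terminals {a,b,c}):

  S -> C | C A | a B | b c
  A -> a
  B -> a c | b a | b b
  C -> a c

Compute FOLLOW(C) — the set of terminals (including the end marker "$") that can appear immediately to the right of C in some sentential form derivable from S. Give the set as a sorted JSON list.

FIRST iteration:
pass 1:
  A via A→a: +{a}
  B via B→a c: +{a}
  B via B→b a: +{b}
  C via C→a c: +{a}
  S via S→C: +{a}
  S via S→b c: +{b}
  FIRST[S]={a,b}  FIRST[A]={a}  FIRST[B]={a,b}  FIRST[C]={a}
pass 2: (no change)
  FIRST[S]={a,b}  FIRST[A]={a}  FIRST[B]={a,b}  FIRST[C]={a}

FOLLOW sets:
seed FOLLOW(S) with $
iter 1:
  S→C: FOLLOW(C) ⊇ FOLLOW(S) ⊇ {$}; new: +{$}
  S→C A: FOLLOW(C) ⊇ FIRST(A) = {a}; new: +{a}
  S→C A: FOLLOW(A) ⊇ FOLLOW(S) ⊇ {$}; new: +{$}
  S→a B: FOLLOW(B) ⊇ FOLLOW(S) ⊇ {$}; new: +{$}
  FOLLOW[S]={$}  FOLLOW[A]={$}  FOLLOW[B]={$}  FOLLOW[C]={$,a}
iter 2: — fixpoint
  FOLLOW[S]={$}  FOLLOW[A]={$}  FOLLOW[B]={$}  FOLLOW[C]={$,a}

FOLLOW(C) = ["$", "a"]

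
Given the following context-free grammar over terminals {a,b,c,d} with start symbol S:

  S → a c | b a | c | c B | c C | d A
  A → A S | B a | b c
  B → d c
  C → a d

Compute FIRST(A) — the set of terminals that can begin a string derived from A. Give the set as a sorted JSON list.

FIRST sets, iterate to fixpoint:
pass 1:
  A via A→b c: +{b}
  B via B→d c: +{d}
  C via C→a d: +{a}
  S via S→a c: +{a}
  S via S→b a: +{b}
  S via S→c: +{c}
  S via S→d A: +{d}
  FIRST[S]={a,b,c,d}  FIRST[A]={b}  FIRST[B]={d}  FIRST[C]={a}
pass 2:
  A via A→B a: +{d}
  FIRST[S]={a,b,c,d}  FIRST[A]={b,d}  FIRST[B]={d}  FIRST[C]={a}
pass 3: (stable)
  FIRST[S]={a,b,c,d}  FIRST[A]={b,d}  FIRST[B]={d}  FIRST[C]={a}

FIRST(A) = ["b", "d"]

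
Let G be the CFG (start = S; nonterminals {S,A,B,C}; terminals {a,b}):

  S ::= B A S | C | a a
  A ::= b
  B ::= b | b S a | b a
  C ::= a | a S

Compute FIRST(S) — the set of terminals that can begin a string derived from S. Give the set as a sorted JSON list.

Compute FIRST by fixpoint:
round 1:
  A via A→b: +{b}
  B via B→b: +{b}
  C via C→a: +{a}
  S via S→B A S: +{b}
  S via S→C: +{a}
  S: {a,b}  A: {b}  B: {b}  C: {a}
round 2: — fixpoint
  S: {a,b}  A: {b}  B: {b}  C: {a}

FIRST(S) = ["a", "b"]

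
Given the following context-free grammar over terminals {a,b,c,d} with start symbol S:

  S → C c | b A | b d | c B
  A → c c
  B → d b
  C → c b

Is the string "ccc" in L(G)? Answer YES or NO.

Convert to CNF:
  S -> C T0 | T0 B | T2 A | T2 T1
  A -> T0 T0
  B -> T1 T2
  C -> T0 T2
  T0 -> c
  T1 -> d
  T2 -> b

CYK fill:
  cell(0,0) c: {T0}  orig:{}
  cell(1,1) c: {T0}  orig:{}
  cell(2,2) c: {T0}  orig:{}
  cell(0,1) cc: {A}
  cell(1,2) cc: {A}
  cell(0,2) ccc: ∅

S ∉ T[0,2] ⇒ NO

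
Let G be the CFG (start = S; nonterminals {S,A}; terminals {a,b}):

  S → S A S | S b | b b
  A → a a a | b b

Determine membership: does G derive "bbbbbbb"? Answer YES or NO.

Convert to CNF:
  S -> S T1 | S X3 | T1 T1
  A -> T0 X2 | T1 T1
  T0 -> a
  T1 -> b
  X2 -> T0 T0
  X3 -> A S

CYK table (by increasing span):
  cell(0,0) b: {T1}  orig:{}
  cell(1,1) b: {T1}  orig:{}
  cell(2,2) b: {T1}  orig:{}
  cell(3,3) b: {T1}  orig:{}
  cell(4,4) b: {T1}  orig:{}
  cell(5,5) b: {T1}  orig:{}
  cell(6,6) b: {T1}  orig:{}
  cell(0,1) bb: {A,S}
  cell(1,2) bb: {A,S}
  cell(2,3) bb: {A,S}
  cell(3,4) bb: {A,S}
  cell(4,5) bb: {A,S}
  cell(5,6) bb: {A,S}
  cell(0,2) bbb: {S}
  cell(1,3) bbb: {S}
  cell(2,4) bbb: {S}
  cell(3,5) bbb: {S}
  cell(4,6) bbb: {S}
  cell(0,3) bbbb: {S,X3}  orig:{S}
  cell(1,4) bbbb: {S,X3}  orig:{S}
  cell(2,5) bbbb: {S,X3}  orig:{S}
  cell(3,6) bbbb: {S,X3}  orig:{S}
  cell(0,4) bbbbb: {S,X3}  orig:{S}
  cell(1,5) bbbbb: {S,X3}  orig:{S}
  cell(2,6) bbbbb: {S,X3}  orig:{S}
  cell(0,5) bbbbbb: {S,X3}  orig:{S}
  cell(1,6) bbbbbb: {S,X3}  orig:{S}
  cell(0,6) bbbbbbb: {S,X3}  orig:{S}

S ∈ T[0,6] ⇒ YES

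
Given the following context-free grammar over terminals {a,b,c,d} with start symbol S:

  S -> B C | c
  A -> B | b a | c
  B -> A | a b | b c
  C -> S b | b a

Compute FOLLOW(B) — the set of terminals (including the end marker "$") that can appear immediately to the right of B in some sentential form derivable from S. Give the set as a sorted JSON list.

Compute FIRST by fixpoint:
iter 1:
  A via A→b a: +{b}
  A via A→c: +{c}
  B via B→A: +{b,c}
  B via B→a b: +{a}
  C via C→b a: +{b}
  S via S→B C: +{a,b,c}
  S: {a,b,c}  A: {b,c}  B: {a,b,c}  C: {b}
iter 2:
  A via A→B: +{a}
  C via C→S b: +{a,c}
  S: {a,b,c}  A: {a,b,c}  B: {a,b,c}  C: {a,b,c}
iter 3: (no change)
  S: {a,b,c}  A: {a,b,c}  B: {a,b,c}  C: {a,b,c}

Compute FOLLOW by fixpoint:
initialize: $ ∈ FOLLOW(S)
[1]
  C→S b: FOLLOW(S) ⊇ FIRST(b) = {b}; new: +{b}
  S→B C: FOLLOW(B) ⊇ FIRST(C) = {a,b,c}; new: +{a,b,c}
  S→B C: FOLLOW(C) ⊇ FOLLOW(S) ⊇ {$,b}; new: +{$,b}
  S: {$,b}  A: {}  B: {a,b,c}  C: {$,b}
[2]
  B→A: FOLLOW(A) ⊇ FOLLOW(B) ⊇ {a,b,c}; new: +{a,b,c}
  S: {$,b}  A: {a,b,c}  B: {a,b,c}  C: {$,b}
[3] (stable)
  S: {$,b}  A: {a,b,c}  B: {a,b,c}  C: {$,b}

FOLLOW(B) = ["a", "b", "c"]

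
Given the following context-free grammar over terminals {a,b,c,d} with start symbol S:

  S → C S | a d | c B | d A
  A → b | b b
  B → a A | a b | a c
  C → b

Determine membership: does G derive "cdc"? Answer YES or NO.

CNF form of G:
  S -> C S | T1 T3 | T2 B | T3 A
  A -> T0 T0 | b
  B -> T1 A | T1 T0 | T1 T2
  C -> b
  T0 -> b
  T1 -> a
  T2 -> c
  T3 -> d

Fill CYK table bottom-up:
  [0..0]={T2}  "c"  orig:{}
  [1..1]={T3}  "d"  orig:{}
  [2..2]={T2}  "c"  orig:{}
  [0..1]=∅  "cd"
  [1..2]=∅  "dc"
  [0..2]=∅  "cdc"

S ∉ T[0,2] ⇒ NO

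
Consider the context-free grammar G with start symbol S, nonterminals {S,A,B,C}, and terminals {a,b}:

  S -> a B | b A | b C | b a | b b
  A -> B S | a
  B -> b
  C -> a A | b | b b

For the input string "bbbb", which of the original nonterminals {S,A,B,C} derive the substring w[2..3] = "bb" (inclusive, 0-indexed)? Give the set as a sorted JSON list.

CNF form of G:
  S -> T0 B | T1 A | T1 C | T1 T0 | T1 T1
  A -> B S | a
  B -> b
  C -> T0 A | T1 T1 | b
  T0 -> a
  T1 -> b

CYK table (by increasing span) (cells [i..j] with 2 ≤ i ≤ j ≤ 3 only):
  [2..2]={B,C,T1}  "b"  orig:{B,C}
  [3..3]={B,C,T1}  "b"  orig:{B,C}
  [2..3]={C,S}  "bb"

Original NTs in T[2,3] deriving "bb": ["C", "S"]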